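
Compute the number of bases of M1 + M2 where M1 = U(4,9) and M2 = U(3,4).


Bases of a direct sum M1 + M2: |B| = |B(M1)| * |B(M2)|.
|B(U(4,9))| = C(9,4) = 126.
|B(U(3,4))| = C(4,3) = 4.
Total bases = 126 * 4 = 504.

504


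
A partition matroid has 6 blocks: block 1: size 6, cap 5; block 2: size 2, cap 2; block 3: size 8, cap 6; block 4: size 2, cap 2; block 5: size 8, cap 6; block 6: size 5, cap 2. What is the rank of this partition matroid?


Rank of a partition matroid = sum of min(|Si|, ci) for each block.
= min(6,5) + min(2,2) + min(8,6) + min(2,2) + min(8,6) + min(5,2)
= 5 + 2 + 6 + 2 + 6 + 2
= 23.

23


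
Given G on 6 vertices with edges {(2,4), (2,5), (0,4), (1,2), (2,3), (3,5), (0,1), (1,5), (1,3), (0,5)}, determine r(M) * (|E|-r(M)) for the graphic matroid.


r(M) = |V| - c = 6 - 1 = 5.
nullity = |E| - r(M) = 10 - 5 = 5.
Product = 5 * 5 = 25.

25


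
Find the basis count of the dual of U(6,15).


The dual of U(r,n) is U(n-r, n) = U(9,15).
Bases of U(9,15) are all (9)-element subsets.
|B(M*)| = C(15,9) = 15! / (9! * 6!) = 5005.

5005


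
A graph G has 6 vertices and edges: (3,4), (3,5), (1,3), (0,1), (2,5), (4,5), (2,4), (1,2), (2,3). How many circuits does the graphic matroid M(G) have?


A circuit in a graphic matroid = edge set of a simple cycle.
G has 6 vertices and 9 edges.
Enumerating all minimal edge subsets forming cycles...
Total circuits found: 12.

12


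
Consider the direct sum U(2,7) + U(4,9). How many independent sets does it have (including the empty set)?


For a direct sum, |I(M1+M2)| = |I(M1)| * |I(M2)|.
|I(U(2,7))| = sum C(7,k) for k=0..2 = 29.
|I(U(4,9))| = sum C(9,k) for k=0..4 = 256.
Total = 29 * 256 = 7424.

7424


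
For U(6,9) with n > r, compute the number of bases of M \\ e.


Deleting e from U(6,9) gives U(6,8) since n > r.
Bases of U(6,8) = C(8,6) = 8! / (6! * 2!) = 28.

28


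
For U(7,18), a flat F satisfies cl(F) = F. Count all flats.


Flats of U(7,18): every subset of size < 7 is a flat, plus E itself.
Count = C(18,0) + C(18,1) + C(18,2) + C(18,3) + C(18,4) + C(18,5) + C(18,6) + 1
     = 1 + 18 + 153 + 816 + 3060 + 8568 + 18564 + 1
     = 31181.

31181


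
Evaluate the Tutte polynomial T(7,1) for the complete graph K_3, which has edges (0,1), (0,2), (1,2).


T(K_3; x,y) = x^2 + x + y.
T(7,1) = 49 + 7 + 1 = 57.

57


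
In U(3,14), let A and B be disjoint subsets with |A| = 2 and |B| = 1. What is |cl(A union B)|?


|A union B| = 2 + 1 = 3 (disjoint).
In U(3,14), cl(S) = S if |S| < 3, else cl(S) = E.
Since 3 >= 3, cl(A union B) = E.
|cl(A union B)| = 14.

14


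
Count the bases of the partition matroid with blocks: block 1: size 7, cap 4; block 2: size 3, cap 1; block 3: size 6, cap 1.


A basis picks exactly ci elements from block i.
Number of bases = product of C(|Si|, ci).
= C(7,4) * C(3,1) * C(6,1)
= 35 * 3 * 6
= 630.

630


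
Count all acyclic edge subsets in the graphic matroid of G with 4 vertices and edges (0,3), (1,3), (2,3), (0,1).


An independent set in a graphic matroid is an acyclic edge subset.
G has 4 vertices and 4 edges.
Enumerate all 2^4 = 16 subsets, checking for acyclicity.
Total independent sets = 14.

14


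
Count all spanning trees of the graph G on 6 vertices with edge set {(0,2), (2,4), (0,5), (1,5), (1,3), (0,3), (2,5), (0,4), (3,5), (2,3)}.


By Kirchhoff's matrix tree theorem, the number of spanning trees equals
the determinant of any cofactor of the Laplacian matrix L.
G has 6 vertices and 10 edges.
Computing the (5 x 5) cofactor determinant gives 100.

100


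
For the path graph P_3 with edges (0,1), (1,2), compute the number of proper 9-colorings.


P(P_3, k) = k * (k-1)^(2).
P(9) = 9 * 8^2 = 9 * 64 = 576.

576


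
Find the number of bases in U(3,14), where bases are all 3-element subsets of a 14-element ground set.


Bases of U(3,14) are all 3-element subsets of the 14-element ground set.
Number of bases = C(14,3).
C(14,3) = 14! / (3! * 11!) = 364.

364


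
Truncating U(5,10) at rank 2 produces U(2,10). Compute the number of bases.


Truncating U(5,10) to rank 2 gives U(2,10).
Bases of U(2,10) are all 2-element subsets of 10 elements.
Number of bases = (10 choose 2) = 45.

45


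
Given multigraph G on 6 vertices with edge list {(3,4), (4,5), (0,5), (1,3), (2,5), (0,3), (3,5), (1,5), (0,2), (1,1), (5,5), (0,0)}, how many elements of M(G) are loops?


In a graphic matroid, a loop is a self-loop edge (u,u) with rank 0.
Examining all 12 edges for self-loops...
Self-loops found: (1,1), (5,5), (0,0)
Number of loops = 3.

3


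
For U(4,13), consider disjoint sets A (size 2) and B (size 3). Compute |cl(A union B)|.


|A union B| = 2 + 3 = 5 (disjoint).
In U(4,13), cl(S) = S if |S| < 4, else cl(S) = E.
Since 5 >= 4, cl(A union B) = E.
|cl(A union B)| = 13.

13


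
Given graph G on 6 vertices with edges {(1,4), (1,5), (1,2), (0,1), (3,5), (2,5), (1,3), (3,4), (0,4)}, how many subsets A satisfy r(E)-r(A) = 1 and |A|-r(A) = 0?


R(x,y) = sum over A in 2^E of x^(r(E)-r(A)) * y^(|A|-r(A)).
G has 6 vertices, 9 edges. r(E) = 5.
Enumerate all 2^9 = 512 subsets.
Count subsets with r(E)-r(A)=1 and |A|-r(A)=0: 99.

99


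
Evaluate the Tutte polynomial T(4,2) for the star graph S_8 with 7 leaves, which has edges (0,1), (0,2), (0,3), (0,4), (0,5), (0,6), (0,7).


A star on 8 vertices is a tree with 7 edges.
T(x,y) = x^(7) for any tree.
T(4,2) = 4^7 = 16384.

16384


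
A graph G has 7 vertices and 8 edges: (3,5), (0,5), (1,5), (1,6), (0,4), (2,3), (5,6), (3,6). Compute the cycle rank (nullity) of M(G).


Cycle rank (nullity) = |E| - r(M) = |E| - (|V| - c).
|E| = 8, |V| = 7, c = 1.
Nullity = 8 - (7 - 1) = 8 - 6 = 2.

2


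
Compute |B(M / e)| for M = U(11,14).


Contracting e from U(11,14) gives U(10,13).
Bases of U(10,13) = (13 choose 10) = 286.

286


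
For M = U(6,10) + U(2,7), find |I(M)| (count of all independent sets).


For a direct sum, |I(M1+M2)| = |I(M1)| * |I(M2)|.
|I(U(6,10))| = sum C(10,k) for k=0..6 = 848.
|I(U(2,7))| = sum C(7,k) for k=0..2 = 29.
Total = 848 * 29 = 24592.

24592


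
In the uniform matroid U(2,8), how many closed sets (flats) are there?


Flats of U(2,8): every subset of size < 2 is a flat, plus E itself.
Count = C(8,0) + C(8,1) + 1
     = 1 + 8 + 1
     = 10.

10


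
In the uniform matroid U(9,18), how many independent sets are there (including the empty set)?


Independent sets of U(9,18) are all subsets of size <= 9.
Count = (18 choose 0) + (18 choose 1) + (18 choose 2) + (18 choose 3) + (18 choose 4) + (18 choose 5) + (18 choose 6) + (18 choose 7) + (18 choose 8) + (18 choose 9)
     = 1 + 18 + 153 + 816 + 3060 + 8568 + 18564 + 31824 + 43758 + 48620
     = 155382.

155382


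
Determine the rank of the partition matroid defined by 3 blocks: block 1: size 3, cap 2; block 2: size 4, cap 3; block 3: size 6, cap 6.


Rank of a partition matroid = sum of min(|Si|, ci) for each block.
= min(3,2) + min(4,3) + min(6,6)
= 2 + 3 + 6
= 11.

11


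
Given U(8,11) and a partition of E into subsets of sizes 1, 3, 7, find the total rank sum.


r(Ai) = min(|Ai|, 8) for each part.
Sum = min(1,8) + min(3,8) + min(7,8)
    = 1 + 3 + 7
    = 11.

11


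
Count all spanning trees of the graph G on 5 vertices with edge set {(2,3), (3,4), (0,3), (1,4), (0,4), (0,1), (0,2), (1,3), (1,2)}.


By Kirchhoff's matrix tree theorem, the number of spanning trees equals
the determinant of any cofactor of the Laplacian matrix L.
G has 5 vertices and 9 edges.
Computing the (4 x 4) cofactor determinant gives 75.

75


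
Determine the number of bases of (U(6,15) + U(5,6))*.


(M1+M2)* = M1* + M2*.
M1* = U(9,15), bases: C(15,9) = 5005.
M2* = U(1,6), bases: C(6,1) = 6.
|B(M*)| = 5005 * 6 = 30030.

30030


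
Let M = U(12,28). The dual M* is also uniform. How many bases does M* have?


The dual of U(r,n) is U(n-r, n) = U(16,28).
Bases of U(16,28) are all (16)-element subsets.
|B(M*)| = C(28,16) = 30421755.

30421755


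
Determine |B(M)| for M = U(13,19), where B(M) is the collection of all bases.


Bases of U(13,19) are all 13-element subsets of the 19-element ground set.
Number of bases = C(19,13).
C(19,13) = 27132.

27132


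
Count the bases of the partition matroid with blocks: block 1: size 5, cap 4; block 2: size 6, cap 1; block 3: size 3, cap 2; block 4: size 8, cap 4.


A basis picks exactly ci elements from block i.
Number of bases = product of C(|Si|, ci).
= C(5,4) * C(6,1) * C(3,2) * C(8,4)
= 5 * 6 * 3 * 70
= 6300.

6300


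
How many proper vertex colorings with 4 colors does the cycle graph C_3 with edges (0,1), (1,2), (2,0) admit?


P(C_3, k) = (k-1)^3 + (-1)^3*(k-1).
P(4) = (3)^3 - 3
= 27 - 3 = 24.

24


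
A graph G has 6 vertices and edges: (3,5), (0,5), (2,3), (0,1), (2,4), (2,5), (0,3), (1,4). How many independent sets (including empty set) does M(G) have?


An independent set in a graphic matroid is an acyclic edge subset.
G has 6 vertices and 8 edges.
Enumerate all 2^8 = 256 subsets, checking for acyclicity.
Total independent sets = 182.

182


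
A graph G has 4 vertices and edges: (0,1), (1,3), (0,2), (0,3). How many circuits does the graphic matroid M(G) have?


A circuit in a graphic matroid = edge set of a simple cycle.
G has 4 vertices and 4 edges.
Enumerating all minimal edge subsets forming cycles...
Total circuits found: 1.

1


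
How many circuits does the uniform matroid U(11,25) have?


In U(11,25), circuits are the (12)-element subsets.
Any set of 12 elements is dependent, and removing any one element gives
an independent set of size 11, so it is a minimal dependent set.
Number of circuits = C(25,12) = 5200300.

5200300


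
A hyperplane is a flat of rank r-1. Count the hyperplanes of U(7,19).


Hyperplanes of U(7,19) are flats of rank 6.
In a uniform matroid, these are exactly the (6)-element subsets.
Count = C(19,6) = 19! / (6! * 13!) = 27132.

27132


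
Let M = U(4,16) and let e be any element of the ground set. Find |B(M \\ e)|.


Deleting e from U(4,16) gives U(4,15) since n > r.
Bases of U(4,15) = C(15,4) = 15! / (4! * 11!) = 1365.

1365


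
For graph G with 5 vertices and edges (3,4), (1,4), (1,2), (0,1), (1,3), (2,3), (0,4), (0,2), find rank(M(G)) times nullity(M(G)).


r(M) = |V| - c = 5 - 1 = 4.
nullity = |E| - r(M) = 8 - 4 = 4.
Product = 4 * 4 = 16.

16


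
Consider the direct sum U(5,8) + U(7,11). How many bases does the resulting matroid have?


Bases of a direct sum M1 + M2: |B| = |B(M1)| * |B(M2)|.
|B(U(5,8))| = C(8,5) = 56.
|B(U(7,11))| = C(11,7) = 330.
Total bases = 56 * 330 = 18480.

18480


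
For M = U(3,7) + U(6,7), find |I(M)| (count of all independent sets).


For a direct sum, |I(M1+M2)| = |I(M1)| * |I(M2)|.
|I(U(3,7))| = sum C(7,k) for k=0..3 = 64.
|I(U(6,7))| = sum C(7,k) for k=0..6 = 127.
Total = 64 * 127 = 8128.

8128


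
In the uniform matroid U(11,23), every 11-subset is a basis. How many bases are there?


Bases of U(11,23) are all 11-element subsets of the 23-element ground set.
Number of bases = C(23,11).
C(23,11) = 1352078.

1352078


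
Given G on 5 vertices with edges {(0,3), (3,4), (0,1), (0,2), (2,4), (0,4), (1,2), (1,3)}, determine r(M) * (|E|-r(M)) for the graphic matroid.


r(M) = |V| - c = 5 - 1 = 4.
nullity = |E| - r(M) = 8 - 4 = 4.
Product = 4 * 4 = 16.

16


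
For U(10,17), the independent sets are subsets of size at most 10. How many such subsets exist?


Independent sets of U(10,17) are all subsets of size <= 10.
Count = C(17,0) + C(17,1) + C(17,2) + C(17,3) + C(17,4) + C(17,5) + C(17,6) + C(17,7) + C(17,8) + C(17,9) + C(17,10)
     = 1 + 17 + 136 + 680 + 2380 + 6188 + 12376 + 19448 + 24310 + 24310 + 19448
     = 109294.

109294


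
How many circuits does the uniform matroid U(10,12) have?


In U(10,12), circuits are the (11)-element subsets.
Any set of 11 elements is dependent, and removing any one element gives
an independent set of size 10, so it is a minimal dependent set.
Number of circuits = (12 choose 11) = 12.

12


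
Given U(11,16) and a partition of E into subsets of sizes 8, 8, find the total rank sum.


r(Ai) = min(|Ai|, 11) for each part.
Sum = min(8,11) + min(8,11)
    = 8 + 8
    = 16.

16


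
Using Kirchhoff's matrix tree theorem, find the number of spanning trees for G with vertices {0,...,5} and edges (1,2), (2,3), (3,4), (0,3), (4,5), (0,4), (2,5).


By Kirchhoff's matrix tree theorem, the number of spanning trees equals
the determinant of any cofactor of the Laplacian matrix L.
G has 6 vertices and 7 edges.
Computing the (5 x 5) cofactor determinant gives 11.

11


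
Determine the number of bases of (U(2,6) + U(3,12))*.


(M1+M2)* = M1* + M2*.
M1* = U(4,6), bases: C(6,4) = 15.
M2* = U(9,12), bases: C(12,9) = 220.
|B(M*)| = 15 * 220 = 3300.

3300


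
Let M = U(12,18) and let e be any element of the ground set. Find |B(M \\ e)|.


Deleting e from U(12,18) gives U(12,17) since n > r.
Bases of U(12,17) = (17 choose 12) = 6188.

6188


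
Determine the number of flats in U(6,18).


Flats of U(6,18): every subset of size < 6 is a flat, plus E itself.
Count = C(18,0) + C(18,1) + C(18,2) + C(18,3) + C(18,4) + C(18,5) + 1
     = 1 + 18 + 153 + 816 + 3060 + 8568 + 1
     = 12617.

12617


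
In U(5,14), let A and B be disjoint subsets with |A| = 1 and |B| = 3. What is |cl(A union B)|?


|A union B| = 1 + 3 = 4 (disjoint).
In U(5,14), cl(S) = S if |S| < 5, else cl(S) = E.
Since 4 < 5, cl(A union B) = A union B.
|cl(A union B)| = 4.

4


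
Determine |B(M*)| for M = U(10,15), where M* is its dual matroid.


The dual of U(r,n) is U(n-r, n) = U(5,15).
Bases of U(5,15) are all (5)-element subsets.
|B(M*)| = (15 choose 5) = 3003.

3003


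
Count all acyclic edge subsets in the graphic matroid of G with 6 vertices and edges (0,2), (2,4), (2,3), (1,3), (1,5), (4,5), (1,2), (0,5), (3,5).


An independent set in a graphic matroid is an acyclic edge subset.
G has 6 vertices and 9 edges.
Enumerate all 2^9 = 512 subsets, checking for acyclicity.
Total independent sets = 300.

300


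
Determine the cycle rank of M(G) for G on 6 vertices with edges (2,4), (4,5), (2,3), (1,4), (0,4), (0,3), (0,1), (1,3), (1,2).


Cycle rank (nullity) = |E| - r(M) = |E| - (|V| - c).
|E| = 9, |V| = 6, c = 1.
Nullity = 9 - (6 - 1) = 9 - 5 = 4.

4


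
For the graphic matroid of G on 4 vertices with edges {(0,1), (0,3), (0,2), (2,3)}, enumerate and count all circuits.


A circuit in a graphic matroid = edge set of a simple cycle.
G has 4 vertices and 4 edges.
Enumerating all minimal edge subsets forming cycles...
Total circuits found: 1.

1


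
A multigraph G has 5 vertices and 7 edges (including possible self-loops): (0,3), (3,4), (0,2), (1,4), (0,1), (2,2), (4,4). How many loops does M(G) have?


In a graphic matroid, a loop is a self-loop edge (u,u) with rank 0.
Examining all 7 edges for self-loops...
Self-loops found: (2,2), (4,4)
Number of loops = 2.

2


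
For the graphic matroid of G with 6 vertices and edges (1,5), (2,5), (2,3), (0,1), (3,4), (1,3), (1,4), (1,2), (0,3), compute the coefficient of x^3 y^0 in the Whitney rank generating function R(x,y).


R(x,y) = sum over A in 2^E of x^(r(E)-r(A)) * y^(|A|-r(A)).
G has 6 vertices, 9 edges. r(E) = 5.
Enumerate all 2^9 = 512 subsets.
Count subsets with r(E)-r(A)=3 and |A|-r(A)=0: 36.

36


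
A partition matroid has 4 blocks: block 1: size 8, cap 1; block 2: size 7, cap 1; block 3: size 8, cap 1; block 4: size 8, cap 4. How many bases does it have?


A basis picks exactly ci elements from block i.
Number of bases = product of C(|Si|, ci).
= C(8,1) * C(7,1) * C(8,1) * C(8,4)
= 8 * 7 * 8 * 70
= 31360.

31360


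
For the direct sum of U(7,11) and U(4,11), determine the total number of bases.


Bases of a direct sum M1 + M2: |B| = |B(M1)| * |B(M2)|.
|B(U(7,11))| = C(11,7) = 330.
|B(U(4,11))| = C(11,4) = 330.
Total bases = 330 * 330 = 108900.

108900


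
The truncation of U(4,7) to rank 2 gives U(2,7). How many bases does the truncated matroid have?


Truncating U(4,7) to rank 2 gives U(2,7).
Bases of U(2,7) are all 2-element subsets of 7 elements.
Number of bases = (7 choose 2) = 21.

21


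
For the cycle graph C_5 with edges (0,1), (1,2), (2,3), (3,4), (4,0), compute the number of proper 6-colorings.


P(C_5, k) = (k-1)^5 + (-1)^5*(k-1).
P(6) = (5)^5 - 5
= 3125 - 5 = 3120.

3120


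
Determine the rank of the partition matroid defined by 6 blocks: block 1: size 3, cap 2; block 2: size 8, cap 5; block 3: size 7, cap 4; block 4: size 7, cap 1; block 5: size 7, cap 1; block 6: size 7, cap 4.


Rank of a partition matroid = sum of min(|Si|, ci) for each block.
= min(3,2) + min(8,5) + min(7,4) + min(7,1) + min(7,1) + min(7,4)
= 2 + 5 + 4 + 1 + 1 + 4
= 17.

17


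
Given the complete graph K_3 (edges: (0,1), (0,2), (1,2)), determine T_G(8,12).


T(K_3; x,y) = x^2 + x + y.
T(8,12) = 64 + 8 + 12 = 84.

84


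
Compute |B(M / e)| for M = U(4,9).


Contracting e from U(4,9) gives U(3,8).
Bases of U(3,8) = C(8,3) = 8! / (3! * 5!) = 56.

56


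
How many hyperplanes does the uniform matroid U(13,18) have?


Hyperplanes of U(13,18) are flats of rank 12.
In a uniform matroid, these are exactly the (12)-element subsets.
Count = C(18,12) = 18564.

18564


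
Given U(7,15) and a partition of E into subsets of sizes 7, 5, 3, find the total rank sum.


r(Ai) = min(|Ai|, 7) for each part.
Sum = min(7,7) + min(5,7) + min(3,7)
    = 7 + 5 + 3
    = 15.

15


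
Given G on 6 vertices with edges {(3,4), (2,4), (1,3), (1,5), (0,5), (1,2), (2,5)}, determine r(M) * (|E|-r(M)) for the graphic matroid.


r(M) = |V| - c = 6 - 1 = 5.
nullity = |E| - r(M) = 7 - 5 = 2.
Product = 5 * 2 = 10.

10


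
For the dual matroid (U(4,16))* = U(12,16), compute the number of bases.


The dual of U(r,n) is U(n-r, n) = U(12,16).
Bases of U(12,16) are all (12)-element subsets.
|B(M*)| = C(16,12) = 16! / (12! * 4!) = 1820.

1820


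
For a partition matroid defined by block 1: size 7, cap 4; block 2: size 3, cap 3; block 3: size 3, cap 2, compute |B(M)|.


A basis picks exactly ci elements from block i.
Number of bases = product of C(|Si|, ci).
= C(7,4) * C(3,3) * C(3,2)
= 35 * 1 * 3
= 105.

105


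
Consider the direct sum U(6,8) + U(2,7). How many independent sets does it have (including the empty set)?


For a direct sum, |I(M1+M2)| = |I(M1)| * |I(M2)|.
|I(U(6,8))| = sum C(8,k) for k=0..6 = 247.
|I(U(2,7))| = sum C(7,k) for k=0..2 = 29.
Total = 247 * 29 = 7163.

7163


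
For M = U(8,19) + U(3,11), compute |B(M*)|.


(M1+M2)* = M1* + M2*.
M1* = U(11,19), bases: C(19,11) = 75582.
M2* = U(8,11), bases: C(11,8) = 165.
|B(M*)| = 75582 * 165 = 12471030.

12471030


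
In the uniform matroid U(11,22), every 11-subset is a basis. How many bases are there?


Bases of U(11,22) are all 11-element subsets of the 22-element ground set.
Number of bases = C(22,11).
C(22,11) = 705432.

705432


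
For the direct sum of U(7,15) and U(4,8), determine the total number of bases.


Bases of a direct sum M1 + M2: |B| = |B(M1)| * |B(M2)|.
|B(U(7,15))| = C(15,7) = 6435.
|B(U(4,8))| = C(8,4) = 70.
Total bases = 6435 * 70 = 450450.

450450


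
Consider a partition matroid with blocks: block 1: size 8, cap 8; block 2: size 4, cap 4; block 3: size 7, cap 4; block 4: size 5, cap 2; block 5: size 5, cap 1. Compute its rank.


Rank of a partition matroid = sum of min(|Si|, ci) for each block.
= min(8,8) + min(4,4) + min(7,4) + min(5,2) + min(5,1)
= 8 + 4 + 4 + 2 + 1
= 19.

19


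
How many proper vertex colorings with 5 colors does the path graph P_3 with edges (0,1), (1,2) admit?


P(P_3, k) = k * (k-1)^(2).
P(5) = 5 * 4^2 = 5 * 16 = 80.

80


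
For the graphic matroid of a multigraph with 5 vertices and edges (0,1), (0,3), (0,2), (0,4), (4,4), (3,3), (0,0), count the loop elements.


In a graphic matroid, a loop is a self-loop edge (u,u) with rank 0.
Examining all 7 edges for self-loops...
Self-loops found: (4,4), (3,3), (0,0)
Number of loops = 3.

3


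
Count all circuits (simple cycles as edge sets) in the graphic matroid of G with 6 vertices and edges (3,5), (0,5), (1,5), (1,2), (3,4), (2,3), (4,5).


A circuit in a graphic matroid = edge set of a simple cycle.
G has 6 vertices and 7 edges.
Enumerating all minimal edge subsets forming cycles...
Total circuits found: 3.

3


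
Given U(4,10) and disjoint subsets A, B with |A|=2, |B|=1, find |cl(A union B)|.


|A union B| = 2 + 1 = 3 (disjoint).
In U(4,10), cl(S) = S if |S| < 4, else cl(S) = E.
Since 3 < 4, cl(A union B) = A union B.
|cl(A union B)| = 3.

3


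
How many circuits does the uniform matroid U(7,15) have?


In U(7,15), circuits are the (8)-element subsets.
Any set of 8 elements is dependent, and removing any one element gives
an independent set of size 7, so it is a minimal dependent set.
Number of circuits = C(15,8) = 6435.

6435


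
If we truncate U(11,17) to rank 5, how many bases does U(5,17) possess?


Truncating U(11,17) to rank 5 gives U(5,17).
Bases of U(5,17) are all 5-element subsets of 17 elements.
Number of bases = C(17,5) = 17! / (5! * 12!) = 6188.

6188


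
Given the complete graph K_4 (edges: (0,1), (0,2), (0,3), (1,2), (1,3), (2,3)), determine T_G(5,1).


T(K_4; x,y) = x^3 + 3x^2 + 4xy + 2x + y^3 + 3y^2 + 2y.
Substituting x=5, y=1:
= 125 + 75 + 20 + 10 + 1 + 3 + 2
= 236.

236


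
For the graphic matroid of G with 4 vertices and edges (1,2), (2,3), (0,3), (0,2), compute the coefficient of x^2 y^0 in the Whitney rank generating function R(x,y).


R(x,y) = sum over A in 2^E of x^(r(E)-r(A)) * y^(|A|-r(A)).
G has 4 vertices, 4 edges. r(E) = 3.
Enumerate all 2^4 = 16 subsets.
Count subsets with r(E)-r(A)=2 and |A|-r(A)=0: 4.

4


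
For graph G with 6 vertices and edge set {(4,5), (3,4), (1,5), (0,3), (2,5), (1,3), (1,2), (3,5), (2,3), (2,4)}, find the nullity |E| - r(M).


Cycle rank (nullity) = |E| - r(M) = |E| - (|V| - c).
|E| = 10, |V| = 6, c = 1.
Nullity = 10 - (6 - 1) = 10 - 5 = 5.

5


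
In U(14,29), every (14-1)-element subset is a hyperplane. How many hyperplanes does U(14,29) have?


Hyperplanes of U(14,29) are flats of rank 13.
In a uniform matroid, these are exactly the (13)-element subsets.
Count = C(29,13) = 29! / (13! * 16!) = 67863915.

67863915


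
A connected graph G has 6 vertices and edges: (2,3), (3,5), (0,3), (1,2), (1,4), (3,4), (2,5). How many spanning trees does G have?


By Kirchhoff's matrix tree theorem, the number of spanning trees equals
the determinant of any cofactor of the Laplacian matrix L.
G has 6 vertices and 7 edges.
Computing the (5 x 5) cofactor determinant gives 11.

11


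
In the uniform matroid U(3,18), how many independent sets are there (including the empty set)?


Independent sets of U(3,18) are all subsets of size <= 3.
Count = C(18,0) + C(18,1) + C(18,2) + C(18,3)
     = 1 + 18 + 153 + 816
     = 988.

988


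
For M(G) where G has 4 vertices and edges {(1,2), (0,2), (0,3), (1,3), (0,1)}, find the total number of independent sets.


An independent set in a graphic matroid is an acyclic edge subset.
G has 4 vertices and 5 edges.
Enumerate all 2^5 = 32 subsets, checking for acyclicity.
Total independent sets = 24.

24


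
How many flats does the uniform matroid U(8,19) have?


Flats of U(8,19): every subset of size < 8 is a flat, plus E itself.
Count = C(19,0) + C(19,1) + C(19,2) + C(19,3) + C(19,4) + C(19,5) + C(19,6) + C(19,7) + 1
     = 1 + 19 + 171 + 969 + 3876 + 11628 + 27132 + 50388 + 1
     = 94185.

94185


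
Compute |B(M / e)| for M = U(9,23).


Contracting e from U(9,23) gives U(8,22).
Bases of U(8,22) = (22 choose 8) = 319770.

319770


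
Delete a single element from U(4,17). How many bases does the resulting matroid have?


Deleting e from U(4,17) gives U(4,16) since n > r.
Bases of U(4,16) = C(16,4) = (16 * 15 * 14 * 13) / (1 * 2 * 3 * 4) = 1820.

1820


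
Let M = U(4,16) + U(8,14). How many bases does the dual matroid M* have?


(M1+M2)* = M1* + M2*.
M1* = U(12,16), bases: C(16,12) = 1820.
M2* = U(6,14), bases: C(14,6) = 3003.
|B(M*)| = 1820 * 3003 = 5465460.

5465460


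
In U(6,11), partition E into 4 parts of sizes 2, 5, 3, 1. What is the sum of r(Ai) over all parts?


r(Ai) = min(|Ai|, 6) for each part.
Sum = min(2,6) + min(5,6) + min(3,6) + min(1,6)
    = 2 + 5 + 3 + 1
    = 11.

11


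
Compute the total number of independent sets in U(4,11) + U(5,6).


For a direct sum, |I(M1+M2)| = |I(M1)| * |I(M2)|.
|I(U(4,11))| = sum C(11,k) for k=0..4 = 562.
|I(U(5,6))| = sum C(6,k) for k=0..5 = 63.
Total = 562 * 63 = 35406.

35406


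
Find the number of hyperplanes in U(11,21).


Hyperplanes of U(11,21) are flats of rank 10.
In a uniform matroid, these are exactly the (10)-element subsets.
Count = (21 choose 10) = 352716.

352716


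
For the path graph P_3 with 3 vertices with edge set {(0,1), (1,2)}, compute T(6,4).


A path on 3 vertices is a tree with 2 edges.
T(x,y) = x^(2) for any tree.
T(6,4) = 6^2 = 36.

36


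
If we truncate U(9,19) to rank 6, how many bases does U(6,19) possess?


Truncating U(9,19) to rank 6 gives U(6,19).
Bases of U(6,19) are all 6-element subsets of 19 elements.
Number of bases = (19 choose 6) = 27132.

27132


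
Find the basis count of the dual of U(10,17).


The dual of U(r,n) is U(n-r, n) = U(7,17).
Bases of U(7,17) are all (7)-element subsets.
|B(M*)| = C(17,7) = 19448.

19448


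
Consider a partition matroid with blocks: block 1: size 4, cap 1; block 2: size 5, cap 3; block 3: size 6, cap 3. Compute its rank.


Rank of a partition matroid = sum of min(|Si|, ci) for each block.
= min(4,1) + min(5,3) + min(6,3)
= 1 + 3 + 3
= 7.

7


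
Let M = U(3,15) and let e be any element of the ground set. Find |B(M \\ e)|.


Deleting e from U(3,15) gives U(3,14) since n > r.
Bases of U(3,14) = (14 choose 3) = 364.

364


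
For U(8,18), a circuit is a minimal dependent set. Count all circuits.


In U(8,18), circuits are the (9)-element subsets.
Any set of 9 elements is dependent, and removing any one element gives
an independent set of size 8, so it is a minimal dependent set.
Number of circuits = C(18,9) = 18! / (9! * 9!) = 48620.

48620


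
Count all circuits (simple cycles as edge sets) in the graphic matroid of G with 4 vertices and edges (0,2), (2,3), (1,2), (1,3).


A circuit in a graphic matroid = edge set of a simple cycle.
G has 4 vertices and 4 edges.
Enumerating all minimal edge subsets forming cycles...
Total circuits found: 1.

1


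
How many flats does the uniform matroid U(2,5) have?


Flats of U(2,5): every subset of size < 2 is a flat, plus E itself.
Count = (5 choose 0) + (5 choose 1) + 1
     = 1 + 5 + 1
     = 7.

7


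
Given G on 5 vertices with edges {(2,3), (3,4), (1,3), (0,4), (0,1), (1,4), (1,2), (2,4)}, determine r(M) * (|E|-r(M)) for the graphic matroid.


r(M) = |V| - c = 5 - 1 = 4.
nullity = |E| - r(M) = 8 - 4 = 4.
Product = 4 * 4 = 16.

16


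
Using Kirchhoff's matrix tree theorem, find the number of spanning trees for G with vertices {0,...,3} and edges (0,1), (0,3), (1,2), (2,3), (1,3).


By Kirchhoff's matrix tree theorem, the number of spanning trees equals
the determinant of any cofactor of the Laplacian matrix L.
G has 4 vertices and 5 edges.
Computing the (3 x 3) cofactor determinant gives 8.

8


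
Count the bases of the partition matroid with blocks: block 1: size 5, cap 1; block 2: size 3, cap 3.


A basis picks exactly ci elements from block i.
Number of bases = product of C(|Si|, ci).
= C(5,1) * C(3,3)
= 5 * 1
= 5.

5


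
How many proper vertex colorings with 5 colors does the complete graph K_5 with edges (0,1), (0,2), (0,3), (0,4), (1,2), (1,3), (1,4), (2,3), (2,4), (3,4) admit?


P(K_5, k) = k(k-1)(k-2)...(k-4).
P(5) = (5) * (4) * (3) * (2) * (1) = 120.

120


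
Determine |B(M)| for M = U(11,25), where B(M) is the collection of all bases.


Bases of U(11,25) are all 11-element subsets of the 25-element ground set.
Number of bases = C(25,11).
C(25,11) = 25! / (11! * 14!) = 4457400.

4457400


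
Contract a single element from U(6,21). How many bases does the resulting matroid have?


Contracting e from U(6,21) gives U(5,20).
Bases of U(5,20) = (20 choose 5) = 15504.

15504


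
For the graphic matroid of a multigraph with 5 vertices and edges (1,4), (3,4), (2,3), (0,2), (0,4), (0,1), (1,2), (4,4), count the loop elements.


In a graphic matroid, a loop is a self-loop edge (u,u) with rank 0.
Examining all 8 edges for self-loops...
Self-loops found: (4,4)
Number of loops = 1.

1


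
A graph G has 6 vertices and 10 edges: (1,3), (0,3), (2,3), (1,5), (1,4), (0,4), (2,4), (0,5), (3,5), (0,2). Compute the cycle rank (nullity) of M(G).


Cycle rank (nullity) = |E| - r(M) = |E| - (|V| - c).
|E| = 10, |V| = 6, c = 1.
Nullity = 10 - (6 - 1) = 10 - 5 = 5.

5


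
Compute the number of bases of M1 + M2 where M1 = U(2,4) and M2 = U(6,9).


Bases of a direct sum M1 + M2: |B| = |B(M1)| * |B(M2)|.
|B(U(2,4))| = C(4,2) = 6.
|B(U(6,9))| = C(9,6) = 84.
Total bases = 6 * 84 = 504.

504


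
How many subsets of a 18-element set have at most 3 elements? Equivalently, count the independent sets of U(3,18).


Independent sets of U(3,18) are all subsets of size <= 3.
Count = C(18,0) + C(18,1) + C(18,2) + C(18,3)
     = 1 + 18 + 153 + 816
     = 988.

988


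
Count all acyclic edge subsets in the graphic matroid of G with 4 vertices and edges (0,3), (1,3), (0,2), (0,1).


An independent set in a graphic matroid is an acyclic edge subset.
G has 4 vertices and 4 edges.
Enumerate all 2^4 = 16 subsets, checking for acyclicity.
Total independent sets = 14.

14


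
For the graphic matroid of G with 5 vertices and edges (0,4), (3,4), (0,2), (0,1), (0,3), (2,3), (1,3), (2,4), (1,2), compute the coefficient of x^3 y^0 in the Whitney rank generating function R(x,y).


R(x,y) = sum over A in 2^E of x^(r(E)-r(A)) * y^(|A|-r(A)).
G has 5 vertices, 9 edges. r(E) = 4.
Enumerate all 2^9 = 512 subsets.
Count subsets with r(E)-r(A)=3 and |A|-r(A)=0: 9.

9


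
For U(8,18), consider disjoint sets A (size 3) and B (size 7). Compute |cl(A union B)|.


|A union B| = 3 + 7 = 10 (disjoint).
In U(8,18), cl(S) = S if |S| < 8, else cl(S) = E.
Since 10 >= 8, cl(A union B) = E.
|cl(A union B)| = 18.

18


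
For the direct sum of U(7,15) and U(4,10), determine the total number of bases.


Bases of a direct sum M1 + M2: |B| = |B(M1)| * |B(M2)|.
|B(U(7,15))| = C(15,7) = 6435.
|B(U(4,10))| = C(10,4) = 210.
Total bases = 6435 * 210 = 1351350.

1351350


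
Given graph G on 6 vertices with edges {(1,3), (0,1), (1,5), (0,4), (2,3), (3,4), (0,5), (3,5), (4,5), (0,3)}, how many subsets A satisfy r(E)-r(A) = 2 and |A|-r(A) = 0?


R(x,y) = sum over A in 2^E of x^(r(E)-r(A)) * y^(|A|-r(A)).
G has 6 vertices, 10 edges. r(E) = 5.
Enumerate all 2^10 = 1024 subsets.
Count subsets with r(E)-r(A)=2 and |A|-r(A)=0: 113.

113


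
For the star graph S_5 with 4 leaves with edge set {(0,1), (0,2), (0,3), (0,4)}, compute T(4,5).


A star on 5 vertices is a tree with 4 edges.
T(x,y) = x^(4) for any tree.
T(4,5) = 4^4 = 256.

256


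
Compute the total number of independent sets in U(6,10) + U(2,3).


For a direct sum, |I(M1+M2)| = |I(M1)| * |I(M2)|.
|I(U(6,10))| = sum C(10,k) for k=0..6 = 848.
|I(U(2,3))| = sum C(3,k) for k=0..2 = 7.
Total = 848 * 7 = 5936.

5936


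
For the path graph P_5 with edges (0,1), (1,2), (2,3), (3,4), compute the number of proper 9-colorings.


P(P_5, k) = k * (k-1)^(4).
P(9) = 9 * 8^4 = 9 * 4096 = 36864.

36864


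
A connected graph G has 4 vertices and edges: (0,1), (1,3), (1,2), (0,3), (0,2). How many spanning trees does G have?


By Kirchhoff's matrix tree theorem, the number of spanning trees equals
the determinant of any cofactor of the Laplacian matrix L.
G has 4 vertices and 5 edges.
Computing the (3 x 3) cofactor determinant gives 8.

8


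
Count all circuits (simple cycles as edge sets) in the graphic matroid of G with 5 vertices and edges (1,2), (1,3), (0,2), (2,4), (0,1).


A circuit in a graphic matroid = edge set of a simple cycle.
G has 5 vertices and 5 edges.
Enumerating all minimal edge subsets forming cycles...
Total circuits found: 1.

1


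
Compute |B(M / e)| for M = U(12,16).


Contracting e from U(12,16) gives U(11,15).
Bases of U(11,15) = (15 choose 11) = 1365.

1365


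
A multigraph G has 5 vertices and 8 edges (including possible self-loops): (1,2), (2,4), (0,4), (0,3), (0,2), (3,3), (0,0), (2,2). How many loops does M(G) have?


In a graphic matroid, a loop is a self-loop edge (u,u) with rank 0.
Examining all 8 edges for self-loops...
Self-loops found: (3,3), (0,0), (2,2)
Number of loops = 3.

3


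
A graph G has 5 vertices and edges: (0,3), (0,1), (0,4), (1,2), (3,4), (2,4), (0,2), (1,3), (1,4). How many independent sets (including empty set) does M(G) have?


An independent set in a graphic matroid is an acyclic edge subset.
G has 5 vertices and 9 edges.
Enumerate all 2^9 = 512 subsets, checking for acyclicity.
Total independent sets = 198.

198


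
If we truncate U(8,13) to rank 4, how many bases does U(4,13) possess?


Truncating U(8,13) to rank 4 gives U(4,13).
Bases of U(4,13) are all 4-element subsets of 13 elements.
Number of bases = (13 choose 4) = 715.

715


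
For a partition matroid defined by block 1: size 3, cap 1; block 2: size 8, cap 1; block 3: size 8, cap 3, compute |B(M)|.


A basis picks exactly ci elements from block i.
Number of bases = product of C(|Si|, ci).
= C(3,1) * C(8,1) * C(8,3)
= 3 * 8 * 56
= 1344.

1344


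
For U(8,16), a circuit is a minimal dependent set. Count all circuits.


In U(8,16), circuits are the (9)-element subsets.
Any set of 9 elements is dependent, and removing any one element gives
an independent set of size 8, so it is a minimal dependent set.
Number of circuits = (16 choose 9) = 11440.

11440


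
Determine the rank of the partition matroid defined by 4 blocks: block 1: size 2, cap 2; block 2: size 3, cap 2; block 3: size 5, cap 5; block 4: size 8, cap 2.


Rank of a partition matroid = sum of min(|Si|, ci) for each block.
= min(2,2) + min(3,2) + min(5,5) + min(8,2)
= 2 + 2 + 5 + 2
= 11.

11


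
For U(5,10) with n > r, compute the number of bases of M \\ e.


Deleting e from U(5,10) gives U(5,9) since n > r.
Bases of U(5,9) = C(9,5) = 9! / (5! * 4!) = 126.

126


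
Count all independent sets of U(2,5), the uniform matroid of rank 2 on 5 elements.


Independent sets of U(2,5) are all subsets of size <= 2.
Count = C(5,0) + C(5,1) + C(5,2)
     = 1 + 5 + 10
     = 16.

16


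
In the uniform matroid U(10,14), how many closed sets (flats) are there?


Flats of U(10,14): every subset of size < 10 is a flat, plus E itself.
Count = (14 choose 0) + (14 choose 1) + (14 choose 2) + (14 choose 3) + (14 choose 4) + (14 choose 5) + (14 choose 6) + (14 choose 7) + (14 choose 8) + (14 choose 9) + 1
     = 1 + 14 + 91 + 364 + 1001 + 2002 + 3003 + 3432 + 3003 + 2002 + 1
     = 14914.

14914


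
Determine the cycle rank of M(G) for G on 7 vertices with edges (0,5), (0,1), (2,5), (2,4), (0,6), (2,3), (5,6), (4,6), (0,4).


Cycle rank (nullity) = |E| - r(M) = |E| - (|V| - c).
|E| = 9, |V| = 7, c = 1.
Nullity = 9 - (7 - 1) = 9 - 6 = 3.

3


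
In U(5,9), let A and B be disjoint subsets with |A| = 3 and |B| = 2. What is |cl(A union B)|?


|A union B| = 3 + 2 = 5 (disjoint).
In U(5,9), cl(S) = S if |S| < 5, else cl(S) = E.
Since 5 >= 5, cl(A union B) = E.
|cl(A union B)| = 9.

9


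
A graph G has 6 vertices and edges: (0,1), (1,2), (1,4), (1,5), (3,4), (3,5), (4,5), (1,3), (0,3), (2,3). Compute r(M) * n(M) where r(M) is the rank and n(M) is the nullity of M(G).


r(M) = |V| - c = 6 - 1 = 5.
nullity = |E| - r(M) = 10 - 5 = 5.
Product = 5 * 5 = 25.

25


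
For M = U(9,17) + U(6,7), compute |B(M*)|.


(M1+M2)* = M1* + M2*.
M1* = U(8,17), bases: C(17,8) = 24310.
M2* = U(1,7), bases: C(7,1) = 7.
|B(M*)| = 24310 * 7 = 170170.

170170


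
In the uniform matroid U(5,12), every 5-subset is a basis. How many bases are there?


Bases of U(5,12) are all 5-element subsets of the 12-element ground set.
Number of bases = C(12,5).
C(12,5) = 792.

792


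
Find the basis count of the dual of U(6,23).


The dual of U(r,n) is U(n-r, n) = U(17,23).
Bases of U(17,23) are all (17)-element subsets.
|B(M*)| = C(23,17) = 100947.

100947


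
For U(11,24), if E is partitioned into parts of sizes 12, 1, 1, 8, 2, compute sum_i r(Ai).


r(Ai) = min(|Ai|, 11) for each part.
Sum = min(12,11) + min(1,11) + min(1,11) + min(8,11) + min(2,11)
    = 11 + 1 + 1 + 8 + 2
    = 23.

23


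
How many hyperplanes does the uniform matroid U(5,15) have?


Hyperplanes of U(5,15) are flats of rank 4.
In a uniform matroid, these are exactly the (4)-element subsets.
Count = (15 choose 4) = 1365.

1365


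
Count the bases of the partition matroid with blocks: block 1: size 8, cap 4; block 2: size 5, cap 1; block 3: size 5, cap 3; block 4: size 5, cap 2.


A basis picks exactly ci elements from block i.
Number of bases = product of C(|Si|, ci).
= C(8,4) * C(5,1) * C(5,3) * C(5,2)
= 70 * 5 * 10 * 10
= 35000.

35000


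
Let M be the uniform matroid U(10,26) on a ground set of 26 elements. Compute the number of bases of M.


Bases of U(10,26) are all 10-element subsets of the 26-element ground set.
Number of bases = C(26,10).
C(26,10) = 26! / (10! * 16!) = 5311735.

5311735


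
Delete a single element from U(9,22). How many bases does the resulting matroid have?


Deleting e from U(9,22) gives U(9,21) since n > r.
Bases of U(9,21) = C(21,9) = 21! / (9! * 12!) = 293930.

293930


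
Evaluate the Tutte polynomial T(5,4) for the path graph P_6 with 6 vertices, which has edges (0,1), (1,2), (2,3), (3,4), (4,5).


A path on 6 vertices is a tree with 5 edges.
T(x,y) = x^(5) for any tree.
T(5,4) = 5^5 = 3125.

3125


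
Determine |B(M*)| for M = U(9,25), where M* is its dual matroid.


The dual of U(r,n) is U(n-r, n) = U(16,25).
Bases of U(16,25) are all (16)-element subsets.
|B(M*)| = C(25,16) = 2042975.

2042975


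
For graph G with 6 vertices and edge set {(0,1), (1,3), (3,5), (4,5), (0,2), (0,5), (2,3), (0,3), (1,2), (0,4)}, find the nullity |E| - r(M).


Cycle rank (nullity) = |E| - r(M) = |E| - (|V| - c).
|E| = 10, |V| = 6, c = 1.
Nullity = 10 - (6 - 1) = 10 - 5 = 5.

5


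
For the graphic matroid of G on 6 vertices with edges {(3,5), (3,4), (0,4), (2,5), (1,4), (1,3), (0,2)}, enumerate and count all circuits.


A circuit in a graphic matroid = edge set of a simple cycle.
G has 6 vertices and 7 edges.
Enumerating all minimal edge subsets forming cycles...
Total circuits found: 3.

3


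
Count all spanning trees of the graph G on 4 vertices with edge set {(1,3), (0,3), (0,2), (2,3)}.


By Kirchhoff's matrix tree theorem, the number of spanning trees equals
the determinant of any cofactor of the Laplacian matrix L.
G has 4 vertices and 4 edges.
Computing the (3 x 3) cofactor determinant gives 3.

3


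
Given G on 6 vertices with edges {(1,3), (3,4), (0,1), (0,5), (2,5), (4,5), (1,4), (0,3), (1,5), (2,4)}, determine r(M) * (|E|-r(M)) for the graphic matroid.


r(M) = |V| - c = 6 - 1 = 5.
nullity = |E| - r(M) = 10 - 5 = 5.
Product = 5 * 5 = 25.

25


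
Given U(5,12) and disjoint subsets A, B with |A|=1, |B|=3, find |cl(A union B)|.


|A union B| = 1 + 3 = 4 (disjoint).
In U(5,12), cl(S) = S if |S| < 5, else cl(S) = E.
Since 4 < 5, cl(A union B) = A union B.
|cl(A union B)| = 4.

4


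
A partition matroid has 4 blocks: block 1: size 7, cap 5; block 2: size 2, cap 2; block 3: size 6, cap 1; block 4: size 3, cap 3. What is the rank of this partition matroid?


Rank of a partition matroid = sum of min(|Si|, ci) for each block.
= min(7,5) + min(2,2) + min(6,1) + min(3,3)
= 5 + 2 + 1 + 3
= 11.

11
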